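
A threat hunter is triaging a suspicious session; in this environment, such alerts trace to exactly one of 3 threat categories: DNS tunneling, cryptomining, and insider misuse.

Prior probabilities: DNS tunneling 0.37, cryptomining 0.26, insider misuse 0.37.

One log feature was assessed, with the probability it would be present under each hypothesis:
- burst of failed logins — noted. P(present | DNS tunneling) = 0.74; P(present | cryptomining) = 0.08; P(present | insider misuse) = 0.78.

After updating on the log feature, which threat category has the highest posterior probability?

By Bayes' rule, the unnormalized weight for each hypothesis is prior × likelihood:
  DNS tunneling: 0.37 × 0.74 = 0.2738
  cryptomining: 0.26 × 0.08 = 0.0208
  insider misuse: 0.37 × 0.78 = 0.2886
Normalizing constant Z = 0.2738 + 0.0208 + 0.2886 = 0.5832.
P(DNS tunneling | evidence) ≈ 0.2738 / 0.5832 ≈ 0.469
P(cryptomining | evidence) ≈ 0.0208 / 0.5832 ≈ 0.036
P(insider misuse | evidence) ≈ 0.2886 / 0.5832 ≈ 0.495
The largest is 0.495, so insider misuse is most probable.

insider misuse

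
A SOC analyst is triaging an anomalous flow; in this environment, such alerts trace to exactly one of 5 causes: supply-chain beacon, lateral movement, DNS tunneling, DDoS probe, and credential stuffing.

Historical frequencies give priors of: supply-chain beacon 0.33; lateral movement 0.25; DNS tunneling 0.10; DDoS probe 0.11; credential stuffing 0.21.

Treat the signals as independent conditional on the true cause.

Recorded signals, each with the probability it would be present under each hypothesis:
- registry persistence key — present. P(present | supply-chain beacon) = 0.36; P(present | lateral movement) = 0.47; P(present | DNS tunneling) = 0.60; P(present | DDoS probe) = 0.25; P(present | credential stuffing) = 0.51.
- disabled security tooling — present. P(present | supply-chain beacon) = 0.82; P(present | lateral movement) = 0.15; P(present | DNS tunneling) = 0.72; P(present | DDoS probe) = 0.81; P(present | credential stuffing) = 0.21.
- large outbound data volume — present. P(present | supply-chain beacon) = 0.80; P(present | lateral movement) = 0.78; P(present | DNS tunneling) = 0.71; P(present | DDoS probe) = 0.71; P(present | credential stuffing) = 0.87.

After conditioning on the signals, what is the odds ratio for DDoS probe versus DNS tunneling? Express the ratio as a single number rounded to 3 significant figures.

0.516

The normalizing constant cancels in an odds ratio, so compute prior × likelihood for the two hypotheses only:
  DDoS probe: 0.11 × 0.25 × 0.81 × 0.71 = 0.015815
  DNS tunneling: 0.10 × 0.60 × 0.72 × 0.71 = 0.030672
Posterior odds = 0.015815 / 0.030672 ≈ 0.516.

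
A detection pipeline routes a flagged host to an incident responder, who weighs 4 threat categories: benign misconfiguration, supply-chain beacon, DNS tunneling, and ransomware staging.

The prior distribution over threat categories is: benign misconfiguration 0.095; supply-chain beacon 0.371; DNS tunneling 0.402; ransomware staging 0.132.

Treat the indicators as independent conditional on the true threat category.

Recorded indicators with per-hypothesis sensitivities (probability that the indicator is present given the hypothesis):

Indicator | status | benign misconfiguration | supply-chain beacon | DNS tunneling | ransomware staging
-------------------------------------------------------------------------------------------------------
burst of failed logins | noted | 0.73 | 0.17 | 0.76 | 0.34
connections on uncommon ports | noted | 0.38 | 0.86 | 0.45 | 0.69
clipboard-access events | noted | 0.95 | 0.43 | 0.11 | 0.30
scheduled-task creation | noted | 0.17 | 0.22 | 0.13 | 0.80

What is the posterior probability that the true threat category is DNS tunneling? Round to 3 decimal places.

Multiply each prior by the joint likelihood of the indicator pattern:
  benign misconfiguration: 0.095 × 0.73 × 0.38 × 0.95 × 0.17 = 0.004256
  supply-chain beacon: 0.371 × 0.17 × 0.86 × 0.43 × 0.22 = 0.0051311
  DNS tunneling: 0.402 × 0.76 × 0.45 × 0.11 × 0.13 = 0.001966
  ransomware staging: 0.132 × 0.34 × 0.69 × 0.30 × 0.80 = 0.0074321
Normalizing constant Z = 0.004256 + 0.0051311 + 0.001966 + 0.0074321 = 0.018785.
P(DNS tunneling | evidence) = 0.001966 / 0.018785 ≈ 0.105.

0.105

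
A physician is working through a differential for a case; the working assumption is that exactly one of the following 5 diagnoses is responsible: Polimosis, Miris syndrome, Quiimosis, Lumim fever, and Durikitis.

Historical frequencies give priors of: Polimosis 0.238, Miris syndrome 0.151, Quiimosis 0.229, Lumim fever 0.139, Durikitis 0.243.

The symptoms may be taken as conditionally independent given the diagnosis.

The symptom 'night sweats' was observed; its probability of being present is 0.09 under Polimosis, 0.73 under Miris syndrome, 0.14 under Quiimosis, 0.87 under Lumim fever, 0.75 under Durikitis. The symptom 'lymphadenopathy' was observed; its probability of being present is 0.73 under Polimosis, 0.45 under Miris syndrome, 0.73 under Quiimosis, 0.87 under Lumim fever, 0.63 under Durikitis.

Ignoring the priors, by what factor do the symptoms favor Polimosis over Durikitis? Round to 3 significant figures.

0.139

Joint likelihood of the symptom pattern under each hypothesis:
  Polimosis: 0.09 × 0.73 = 0.0657
  Durikitis: 0.75 × 0.63 = 0.4725
Bayes factor = 0.0657 / 0.4725 ≈ 0.139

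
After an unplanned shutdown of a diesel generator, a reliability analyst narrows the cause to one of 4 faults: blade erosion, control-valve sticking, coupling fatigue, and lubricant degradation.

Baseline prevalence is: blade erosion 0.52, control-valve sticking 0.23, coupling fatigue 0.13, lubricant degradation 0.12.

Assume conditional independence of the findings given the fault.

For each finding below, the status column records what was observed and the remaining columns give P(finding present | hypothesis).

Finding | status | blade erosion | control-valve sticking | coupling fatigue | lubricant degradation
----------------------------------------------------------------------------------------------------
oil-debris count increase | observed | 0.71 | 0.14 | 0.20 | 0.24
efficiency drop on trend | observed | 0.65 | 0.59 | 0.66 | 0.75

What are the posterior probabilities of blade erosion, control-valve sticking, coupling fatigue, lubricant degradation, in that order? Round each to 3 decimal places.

Multiply each prior by the joint likelihood of the evidence pattern:
  blade erosion: 0.52 × 0.71 × 0.65 = 0.23998
  control-valve sticking: 0.23 × 0.14 × 0.59 = 0.018998
  coupling fatigue: 0.13 × 0.20 × 0.66 = 0.01716
  lubricant degradation: 0.12 × 0.24 × 0.75 = 0.0216
Normalizing constant Z = 0.23998 + 0.018998 + 0.01716 + 0.0216 = 0.29774.
P(blade erosion | evidence) = 0.23998 / 0.29774 ≈ 0.806
P(control-valve sticking | evidence) = 0.018998 / 0.29774 ≈ 0.064
P(coupling fatigue | evidence) = 0.01716 / 0.29774 ≈ 0.058
P(lubricant degradation | evidence) = 0.0216 / 0.29774 ≈ 0.073

0.806, 0.064, 0.058, 0.073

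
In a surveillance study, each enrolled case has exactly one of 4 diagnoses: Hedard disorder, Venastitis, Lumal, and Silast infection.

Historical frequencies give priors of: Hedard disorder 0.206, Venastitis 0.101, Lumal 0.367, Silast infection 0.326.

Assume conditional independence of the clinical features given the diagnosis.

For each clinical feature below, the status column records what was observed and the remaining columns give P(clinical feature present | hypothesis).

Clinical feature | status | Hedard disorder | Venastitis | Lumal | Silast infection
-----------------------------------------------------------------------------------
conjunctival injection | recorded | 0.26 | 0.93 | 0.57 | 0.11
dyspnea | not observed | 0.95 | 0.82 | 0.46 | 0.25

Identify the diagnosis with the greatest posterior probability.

Lumal

By Bayes' rule with conditional independence, the unnormalized weight for each hypothesis is prior × ∏ likelihoods (using 1 − P(present | H) for each absent clinical feature):
  Hedard disorder: 0.206 × 0.26 × (1 − 0.95) = 0.002678
  Venastitis: 0.101 × 0.93 × (1 − 0.82) = 0.016907
  Lumal: 0.367 × 0.57 × (1 − 0.46) = 0.11296
  Silast infection: 0.326 × 0.11 × (1 − 0.25) = 0.026895
Normalizing constant Z = 0.002678 + 0.016907 + 0.11296 + 0.026895 = 0.15944.
P(Hedard disorder | evidence) ≈ 0.002678 / 0.15944 ≈ 0.017
P(Venastitis | evidence) ≈ 0.016907 / 0.15944 ≈ 0.106
P(Lumal | evidence) ≈ 0.11296 / 0.15944 ≈ 0.708
P(Silast infection | evidence) ≈ 0.026895 / 0.15944 ≈ 0.169
The largest is 0.708, so Lumal is most probable.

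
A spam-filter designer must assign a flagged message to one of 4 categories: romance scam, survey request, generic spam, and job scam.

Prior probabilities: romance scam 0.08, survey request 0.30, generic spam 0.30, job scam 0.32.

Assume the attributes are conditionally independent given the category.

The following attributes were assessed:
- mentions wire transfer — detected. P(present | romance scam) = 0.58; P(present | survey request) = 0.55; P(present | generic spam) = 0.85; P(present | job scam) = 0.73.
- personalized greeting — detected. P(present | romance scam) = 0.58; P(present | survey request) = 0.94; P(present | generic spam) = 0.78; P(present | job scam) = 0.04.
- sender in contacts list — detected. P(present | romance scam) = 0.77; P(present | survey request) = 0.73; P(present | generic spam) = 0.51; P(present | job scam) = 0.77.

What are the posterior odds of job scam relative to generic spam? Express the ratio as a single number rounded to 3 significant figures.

The normalizing constant cancels in an odds ratio, so compute prior × likelihood for the two hypotheses only:
  job scam: 0.32 × 0.73 × 0.04 × 0.77 = 0.0071949
  generic spam: 0.30 × 0.85 × 0.78 × 0.51 = 0.10144
Posterior odds = 0.0071949 / 0.10144 ≈ 0.0709.

0.0709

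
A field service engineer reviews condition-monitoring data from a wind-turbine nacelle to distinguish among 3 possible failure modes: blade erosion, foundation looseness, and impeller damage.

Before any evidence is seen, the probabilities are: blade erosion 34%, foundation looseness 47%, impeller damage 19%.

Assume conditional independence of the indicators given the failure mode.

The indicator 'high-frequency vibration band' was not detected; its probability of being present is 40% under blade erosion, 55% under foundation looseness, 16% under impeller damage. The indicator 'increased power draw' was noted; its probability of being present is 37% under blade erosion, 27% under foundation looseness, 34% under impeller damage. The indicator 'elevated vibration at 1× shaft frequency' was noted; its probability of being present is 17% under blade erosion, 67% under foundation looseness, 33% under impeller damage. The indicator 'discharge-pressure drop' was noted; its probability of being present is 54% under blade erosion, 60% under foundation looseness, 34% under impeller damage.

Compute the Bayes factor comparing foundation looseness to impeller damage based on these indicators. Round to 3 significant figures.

The Bayes factor is the ratio of the joint likelihoods of the indicator pattern under the two hypotheses (using 1 − P(present | H) for each absent indicator).
  foundation looseness: (1 − 0.55) × 0.27 × 0.67 × 0.60 = 0.048843
  impeller damage: (1 − 0.16) × 0.34 × 0.33 × 0.34 = 0.032044
Bayes factor = 0.048843 / 0.032044 ≈ 1.52

1.52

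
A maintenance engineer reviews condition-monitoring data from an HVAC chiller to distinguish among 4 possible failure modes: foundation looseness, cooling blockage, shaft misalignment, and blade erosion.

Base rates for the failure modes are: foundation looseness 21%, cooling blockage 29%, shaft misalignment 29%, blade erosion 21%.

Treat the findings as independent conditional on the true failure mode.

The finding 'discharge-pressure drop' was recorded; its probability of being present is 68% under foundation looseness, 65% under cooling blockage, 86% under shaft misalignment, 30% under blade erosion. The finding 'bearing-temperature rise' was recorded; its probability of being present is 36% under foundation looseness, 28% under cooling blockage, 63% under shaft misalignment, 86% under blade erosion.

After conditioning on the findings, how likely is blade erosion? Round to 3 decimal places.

0.172

Multiply each prior by the joint likelihood of the evidence pattern:
  foundation looseness: 0.21 × 0.68 × 0.36 = 0.051408
  cooling blockage: 0.29 × 0.65 × 0.28 = 0.05278
  shaft misalignment: 0.29 × 0.86 × 0.63 = 0.15712
  blade erosion: 0.21 × 0.30 × 0.86 = 0.05418
Marginal likelihood of the evidence = 0.31549.
P(blade erosion | evidence) = 0.05418 / 0.31549 ≈ 0.172.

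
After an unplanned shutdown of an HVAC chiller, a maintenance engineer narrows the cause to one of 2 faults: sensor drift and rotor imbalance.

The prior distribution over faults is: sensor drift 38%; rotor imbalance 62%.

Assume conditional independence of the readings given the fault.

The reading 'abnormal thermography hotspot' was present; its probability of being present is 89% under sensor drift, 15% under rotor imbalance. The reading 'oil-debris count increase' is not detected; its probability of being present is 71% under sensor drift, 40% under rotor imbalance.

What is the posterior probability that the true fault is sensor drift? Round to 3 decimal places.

For each hypothesis, the unnormalized posterior weight is prior × product of the reading likelihoods (using 1 − P(present | H) for each absent reading):
  sensor drift: 0.38 × 0.89 × (1 − 0.71) = 0.098078
  rotor imbalance: 0.62 × 0.15 × (1 − 0.40) = 0.0558
Marginal likelihood of the evidence = 0.15388.
P(sensor drift | evidence) = 0.098078 / 0.15388 ≈ 0.637.

0.637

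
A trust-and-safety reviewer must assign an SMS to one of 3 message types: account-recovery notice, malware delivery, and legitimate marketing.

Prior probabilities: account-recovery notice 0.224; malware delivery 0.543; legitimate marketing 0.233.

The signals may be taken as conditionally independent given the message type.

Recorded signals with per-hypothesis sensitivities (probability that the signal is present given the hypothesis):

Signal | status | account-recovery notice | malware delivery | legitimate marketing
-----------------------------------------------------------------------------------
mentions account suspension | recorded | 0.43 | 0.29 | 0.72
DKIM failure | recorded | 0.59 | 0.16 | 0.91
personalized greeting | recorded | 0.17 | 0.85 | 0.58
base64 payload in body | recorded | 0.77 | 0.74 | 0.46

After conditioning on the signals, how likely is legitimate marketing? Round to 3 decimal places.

By Bayes' rule with conditional independence, the unnormalized weight for each hypothesis is prior × ∏ likelihoods:
  account-recovery notice: 0.224 × 0.43 × 0.59 × 0.17 × 0.77 = 0.0074389
  malware delivery: 0.543 × 0.29 × 0.16 × 0.85 × 0.74 = 0.015848
  legitimate marketing: 0.233 × 0.72 × 0.91 × 0.58 × 0.46 = 0.04073
The unnormalized weights sum to 0.064017.
P(legitimate marketing | evidence) = 0.04073 / 0.064017 ≈ 0.636.

0.636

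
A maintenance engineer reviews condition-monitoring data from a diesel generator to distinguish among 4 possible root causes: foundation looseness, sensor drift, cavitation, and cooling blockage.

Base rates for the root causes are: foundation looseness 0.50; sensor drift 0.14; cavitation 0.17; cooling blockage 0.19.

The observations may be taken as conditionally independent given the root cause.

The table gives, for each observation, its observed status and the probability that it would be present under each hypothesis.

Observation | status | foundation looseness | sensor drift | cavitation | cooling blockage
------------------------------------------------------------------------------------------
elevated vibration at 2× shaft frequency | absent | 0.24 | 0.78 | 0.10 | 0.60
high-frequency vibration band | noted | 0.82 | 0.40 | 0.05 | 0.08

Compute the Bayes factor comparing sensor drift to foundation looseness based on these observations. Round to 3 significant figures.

0.141

Joint likelihood of the evidence pattern under each hypothesis (using 1 − P(present | H) for each absent observation):
  sensor drift: (1 − 0.78) × 0.40 = 0.088
  foundation looseness: (1 − 0.24) × 0.82 = 0.6232
Bayes factor = 0.088 / 0.6232 ≈ 0.141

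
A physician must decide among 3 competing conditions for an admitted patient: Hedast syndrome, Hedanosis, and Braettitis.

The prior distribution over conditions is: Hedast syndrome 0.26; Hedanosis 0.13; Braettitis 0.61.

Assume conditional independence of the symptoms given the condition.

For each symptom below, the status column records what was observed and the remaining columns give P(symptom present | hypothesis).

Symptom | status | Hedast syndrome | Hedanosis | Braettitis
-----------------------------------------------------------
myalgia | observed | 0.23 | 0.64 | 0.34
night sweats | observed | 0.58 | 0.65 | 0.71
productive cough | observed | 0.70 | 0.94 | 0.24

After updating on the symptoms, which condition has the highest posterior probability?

For each hypothesis, the unnormalized posterior weight is prior × product of the symptom likelihoods:
  Hedast syndrome: 0.26 × 0.23 × 0.58 × 0.70 = 0.024279
  Hedanosis: 0.13 × 0.64 × 0.65 × 0.94 = 0.050835
  Braettitis: 0.61 × 0.34 × 0.71 × 0.24 = 0.035341
Marginal likelihood of the evidence = 0.11045.
P(Hedast syndrome | evidence) ≈ 0.024279 / 0.11045 ≈ 0.220
P(Hedanosis | evidence) ≈ 0.050835 / 0.11045 ≈ 0.460
P(Braettitis | evidence) ≈ 0.035341 / 0.11045 ≈ 0.320
The largest is 0.460, so Hedanosis is most probable.

Hedanosis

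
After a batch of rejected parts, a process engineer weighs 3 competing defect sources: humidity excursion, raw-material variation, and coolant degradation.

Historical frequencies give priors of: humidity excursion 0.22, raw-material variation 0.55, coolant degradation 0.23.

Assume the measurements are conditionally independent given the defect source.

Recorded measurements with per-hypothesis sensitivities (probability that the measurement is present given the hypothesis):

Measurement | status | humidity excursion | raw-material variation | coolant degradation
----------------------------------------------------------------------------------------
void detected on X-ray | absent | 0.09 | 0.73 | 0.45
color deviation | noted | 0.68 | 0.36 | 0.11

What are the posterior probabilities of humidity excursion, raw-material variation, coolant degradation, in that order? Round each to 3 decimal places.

0.669, 0.263, 0.068

Multiply each prior by the joint likelihood of the measurement pattern (using 1 − P(present | H) for each absent measurement):
  humidity excursion: 0.22 × (1 − 0.09) × 0.68 = 0.13614
  raw-material variation: 0.55 × (1 − 0.73) × 0.36 = 0.05346
  coolant degradation: 0.23 × (1 − 0.45) × 0.11 = 0.013915
Marginal likelihood of the evidence = 0.20351.
P(humidity excursion | evidence) = 0.13614 / 0.20351 ≈ 0.669
P(raw-material variation | evidence) = 0.05346 / 0.20351 ≈ 0.263
P(coolant degradation | evidence) = 0.013915 / 0.20351 ≈ 0.068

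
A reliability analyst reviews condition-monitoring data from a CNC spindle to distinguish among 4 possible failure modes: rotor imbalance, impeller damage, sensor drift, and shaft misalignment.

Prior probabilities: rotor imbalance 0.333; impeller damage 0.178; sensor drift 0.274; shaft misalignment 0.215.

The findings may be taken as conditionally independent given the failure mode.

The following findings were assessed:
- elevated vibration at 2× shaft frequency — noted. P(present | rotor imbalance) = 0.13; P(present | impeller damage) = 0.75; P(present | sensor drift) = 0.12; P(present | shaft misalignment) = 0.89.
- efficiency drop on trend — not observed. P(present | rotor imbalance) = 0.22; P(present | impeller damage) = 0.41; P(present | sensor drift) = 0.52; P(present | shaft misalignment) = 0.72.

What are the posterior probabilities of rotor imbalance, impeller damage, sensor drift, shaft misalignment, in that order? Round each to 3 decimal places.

0.186, 0.433, 0.087, 0.295

By Bayes' rule with conditional independence, the unnormalized weight for each hypothesis is prior × ∏ likelihoods (using 1 − P(present | H) for each absent finding):
  rotor imbalance: 0.333 × 0.13 × (1 − 0.22) = 0.033766
  impeller damage: 0.178 × 0.75 × (1 − 0.41) = 0.078765
  sensor drift: 0.274 × 0.12 × (1 − 0.52) = 0.015782
  shaft misalignment: 0.215 × 0.89 × (1 − 0.72) = 0.053578
The unnormalized weights sum to 0.18189.
P(rotor imbalance | evidence) = 0.033766 / 0.18189 ≈ 0.186
P(impeller damage | evidence) = 0.078765 / 0.18189 ≈ 0.433
P(sensor drift | evidence) = 0.015782 / 0.18189 ≈ 0.087
P(shaft misalignment | evidence) = 0.053578 / 0.18189 ≈ 0.295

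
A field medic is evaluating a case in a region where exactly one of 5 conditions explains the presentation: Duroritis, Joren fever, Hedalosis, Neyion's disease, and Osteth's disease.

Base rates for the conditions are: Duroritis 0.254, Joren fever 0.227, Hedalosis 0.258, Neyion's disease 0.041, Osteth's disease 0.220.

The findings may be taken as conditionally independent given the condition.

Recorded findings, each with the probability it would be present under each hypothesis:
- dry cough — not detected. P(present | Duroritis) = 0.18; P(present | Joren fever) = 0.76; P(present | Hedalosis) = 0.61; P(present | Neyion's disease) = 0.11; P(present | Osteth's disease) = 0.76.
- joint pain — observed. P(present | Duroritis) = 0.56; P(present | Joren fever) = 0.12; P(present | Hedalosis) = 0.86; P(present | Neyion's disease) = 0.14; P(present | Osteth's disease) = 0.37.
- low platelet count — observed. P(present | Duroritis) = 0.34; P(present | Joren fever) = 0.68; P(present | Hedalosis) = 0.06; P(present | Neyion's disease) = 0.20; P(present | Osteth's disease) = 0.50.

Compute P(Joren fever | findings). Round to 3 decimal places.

0.074

Multiply each prior by the joint likelihood of the evidence pattern (using 1 − P(present | H) for each absent finding):
  Duroritis: 0.254 × (1 − 0.18) × 0.56 × 0.34 = 0.039657
  Joren fever: 0.227 × (1 − 0.76) × 0.12 × 0.68 = 0.0044456
  Hedalosis: 0.258 × (1 − 0.61) × 0.86 × 0.06 = 0.005192
  Neyion's disease: 0.041 × (1 − 0.11) × 0.14 × 0.20 = 0.0010217
  Osteth's disease: 0.220 × (1 − 0.76) × 0.37 × 0.50 = 0.009768
Normalizing constant Z = 0.039657 + 0.0044456 + 0.005192 + 0.0010217 + 0.009768 = 0.060084.
P(Joren fever | evidence) = 0.0044456 / 0.060084 ≈ 0.074.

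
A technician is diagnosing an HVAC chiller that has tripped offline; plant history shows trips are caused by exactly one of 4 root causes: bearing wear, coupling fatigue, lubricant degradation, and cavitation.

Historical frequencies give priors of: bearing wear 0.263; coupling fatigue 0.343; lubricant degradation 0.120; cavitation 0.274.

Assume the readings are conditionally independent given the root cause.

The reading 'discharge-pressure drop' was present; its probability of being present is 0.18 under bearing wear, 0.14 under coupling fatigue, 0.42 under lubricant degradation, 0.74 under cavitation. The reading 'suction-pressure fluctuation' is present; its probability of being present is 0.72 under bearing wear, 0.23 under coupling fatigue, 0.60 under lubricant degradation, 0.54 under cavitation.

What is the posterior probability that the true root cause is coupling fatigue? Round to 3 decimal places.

0.060

Multiply each prior by the joint likelihood of the reading pattern:
  bearing wear: 0.263 × 0.18 × 0.72 = 0.034085
  coupling fatigue: 0.343 × 0.14 × 0.23 = 0.011045
  lubricant degradation: 0.120 × 0.42 × 0.60 = 0.03024
  cavitation: 0.274 × 0.74 × 0.54 = 0.10949
Marginal likelihood of the evidence = 0.18486.
P(coupling fatigue | evidence) = 0.011045 / 0.18486 ≈ 0.060.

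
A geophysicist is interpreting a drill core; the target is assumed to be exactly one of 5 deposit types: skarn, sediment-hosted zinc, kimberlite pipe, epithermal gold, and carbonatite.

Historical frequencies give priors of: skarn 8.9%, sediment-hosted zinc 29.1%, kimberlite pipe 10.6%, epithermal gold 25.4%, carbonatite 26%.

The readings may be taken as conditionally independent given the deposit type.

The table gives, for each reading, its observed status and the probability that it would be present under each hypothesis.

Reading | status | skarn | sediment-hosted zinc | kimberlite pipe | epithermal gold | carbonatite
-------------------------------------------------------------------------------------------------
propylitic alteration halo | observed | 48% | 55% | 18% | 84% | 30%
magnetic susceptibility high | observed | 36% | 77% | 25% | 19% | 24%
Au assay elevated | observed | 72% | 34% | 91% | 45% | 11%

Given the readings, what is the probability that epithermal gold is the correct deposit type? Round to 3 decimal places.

By Bayes' rule with conditional independence, the unnormalized weight for each hypothesis is prior × ∏ likelihoods:
  skarn: 0.089 × 0.48 × 0.36 × 0.72 = 0.011073
  sediment-hosted zinc: 0.291 × 0.55 × 0.77 × 0.34 = 0.041901
  kimberlite pipe: 0.106 × 0.18 × 0.25 × 0.91 = 0.0043407
  epithermal gold: 0.254 × 0.84 × 0.19 × 0.45 = 0.018242
  carbonatite: 0.260 × 0.30 × 0.24 × 0.11 = 0.0020592
Normalizing constant Z = 0.011073 + 0.041901 + 0.0043407 + 0.018242 + 0.0020592 = 0.077616.
P(epithermal gold | evidence) = 0.018242 / 0.077616 ≈ 0.235.

0.235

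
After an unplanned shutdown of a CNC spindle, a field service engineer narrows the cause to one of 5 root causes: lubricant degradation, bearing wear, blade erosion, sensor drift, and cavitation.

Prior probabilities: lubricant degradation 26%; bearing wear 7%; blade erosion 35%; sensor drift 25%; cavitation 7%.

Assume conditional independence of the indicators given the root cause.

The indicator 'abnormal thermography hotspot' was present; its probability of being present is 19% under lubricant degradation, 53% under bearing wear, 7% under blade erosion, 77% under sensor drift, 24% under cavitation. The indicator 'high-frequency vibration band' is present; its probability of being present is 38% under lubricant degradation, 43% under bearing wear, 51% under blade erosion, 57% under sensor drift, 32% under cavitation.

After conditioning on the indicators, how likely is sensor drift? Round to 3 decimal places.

0.676

Multiply each prior by the joint likelihood of the indicator pattern:
  lubricant degradation: 0.26 × 0.19 × 0.38 = 0.018772
  bearing wear: 0.07 × 0.53 × 0.43 = 0.015953
  blade erosion: 0.35 × 0.07 × 0.51 = 0.012495
  sensor drift: 0.25 × 0.77 × 0.57 = 0.10972
  cavitation: 0.07 × 0.24 × 0.32 = 0.005376
Marginal likelihood of the evidence = 0.16232.
P(sensor drift | evidence) = 0.10972 / 0.16232 ≈ 0.676.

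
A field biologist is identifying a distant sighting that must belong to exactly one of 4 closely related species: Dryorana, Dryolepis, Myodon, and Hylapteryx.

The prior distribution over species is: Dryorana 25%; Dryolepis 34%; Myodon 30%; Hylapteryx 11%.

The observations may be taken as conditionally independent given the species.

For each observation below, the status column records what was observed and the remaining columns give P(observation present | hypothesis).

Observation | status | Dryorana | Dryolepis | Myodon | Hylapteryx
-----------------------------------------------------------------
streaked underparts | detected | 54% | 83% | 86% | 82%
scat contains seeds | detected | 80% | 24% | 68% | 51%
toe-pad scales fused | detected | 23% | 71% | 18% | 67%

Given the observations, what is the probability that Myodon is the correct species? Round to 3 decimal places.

For each hypothesis, the unnormalized posterior weight is prior × product of the observation likelihoods:
  Dryorana: 0.25 × 0.54 × 0.80 × 0.23 = 0.02484
  Dryolepis: 0.34 × 0.83 × 0.24 × 0.71 = 0.048087
  Myodon: 0.30 × 0.86 × 0.68 × 0.18 = 0.031579
  Hylapteryx: 0.11 × 0.82 × 0.51 × 0.67 = 0.030821
The unnormalized weights sum to 0.13533.
P(Myodon | evidence) = 0.031579 / 0.13533 ≈ 0.233.

0.233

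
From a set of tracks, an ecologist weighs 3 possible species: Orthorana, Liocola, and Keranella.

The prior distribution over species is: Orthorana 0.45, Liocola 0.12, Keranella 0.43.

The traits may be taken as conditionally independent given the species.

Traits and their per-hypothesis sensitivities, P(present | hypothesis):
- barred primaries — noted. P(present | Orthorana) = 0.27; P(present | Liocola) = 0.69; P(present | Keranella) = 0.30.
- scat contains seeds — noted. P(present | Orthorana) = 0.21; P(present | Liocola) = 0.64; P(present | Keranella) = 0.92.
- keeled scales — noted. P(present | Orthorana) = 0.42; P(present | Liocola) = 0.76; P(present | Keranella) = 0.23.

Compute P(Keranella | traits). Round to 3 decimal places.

Multiply each prior by the joint likelihood of the trait pattern:
  Orthorana: 0.45 × 0.27 × 0.21 × 0.42 = 0.010716
  Liocola: 0.12 × 0.69 × 0.64 × 0.76 = 0.040274
  Keranella: 0.43 × 0.30 × 0.92 × 0.23 = 0.027296
Normalizing constant Z = 0.010716 + 0.040274 + 0.027296 = 0.078287.
P(Keranella | evidence) = 0.027296 / 0.078287 ≈ 0.349.

0.349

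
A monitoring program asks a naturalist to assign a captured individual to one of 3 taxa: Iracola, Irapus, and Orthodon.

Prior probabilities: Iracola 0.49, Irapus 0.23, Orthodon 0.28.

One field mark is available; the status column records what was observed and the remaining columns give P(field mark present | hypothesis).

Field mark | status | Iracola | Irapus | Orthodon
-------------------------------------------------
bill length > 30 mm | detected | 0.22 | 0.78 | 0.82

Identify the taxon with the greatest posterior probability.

By Bayes' rule, the unnormalized weight for each hypothesis is prior × likelihood:
  Iracola: 0.49 × 0.22 = 0.1078
  Irapus: 0.23 × 0.78 = 0.1794
  Orthodon: 0.28 × 0.82 = 0.2296
The unnormalized weights sum to 0.5168.
P(Iracola | evidence) ≈ 0.1078 / 0.5168 ≈ 0.209
P(Irapus | evidence) ≈ 0.1794 / 0.5168 ≈ 0.347
P(Orthodon | evidence) ≈ 0.2296 / 0.5168 ≈ 0.444
The largest is 0.444, so Orthodon is most probable.

Orthodon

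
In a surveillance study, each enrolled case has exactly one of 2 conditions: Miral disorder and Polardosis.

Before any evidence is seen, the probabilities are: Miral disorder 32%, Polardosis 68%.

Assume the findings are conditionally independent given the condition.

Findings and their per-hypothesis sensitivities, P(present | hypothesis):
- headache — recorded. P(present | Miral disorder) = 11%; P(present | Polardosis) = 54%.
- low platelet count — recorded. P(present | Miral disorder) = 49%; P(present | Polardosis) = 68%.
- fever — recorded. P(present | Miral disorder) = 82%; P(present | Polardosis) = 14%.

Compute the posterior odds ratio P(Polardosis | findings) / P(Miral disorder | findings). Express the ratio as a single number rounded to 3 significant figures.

The normalizing constant cancels in an odds ratio, so compute prior × likelihood for the two hypotheses only:
  Polardosis: 0.68 × 0.54 × 0.68 × 0.14 = 0.034957
  Miral disorder: 0.32 × 0.11 × 0.49 × 0.82 = 0.014143
Posterior odds = 0.034957 / 0.014143 ≈ 2.47.

2.47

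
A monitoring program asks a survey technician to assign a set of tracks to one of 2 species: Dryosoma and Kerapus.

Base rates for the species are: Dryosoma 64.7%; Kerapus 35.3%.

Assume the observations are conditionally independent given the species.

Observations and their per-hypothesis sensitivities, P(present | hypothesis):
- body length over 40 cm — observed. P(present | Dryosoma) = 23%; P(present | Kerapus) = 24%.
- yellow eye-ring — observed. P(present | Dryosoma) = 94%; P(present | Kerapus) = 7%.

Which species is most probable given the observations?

Dryosoma

Multiply each prior by the joint likelihood of the evidence pattern:
  Dryosoma: 0.647 × 0.23 × 0.94 = 0.13988
  Kerapus: 0.353 × 0.24 × 0.07 = 0.0059304
Normalizing constant Z = 0.13988 + 0.0059304 = 0.14581.
P(Dryosoma | evidence) ≈ 0.13988 / 0.14581 ≈ 0.959
P(Kerapus | evidence) ≈ 0.0059304 / 0.14581 ≈ 0.041
The largest is 0.959, so Dryosoma is most probable.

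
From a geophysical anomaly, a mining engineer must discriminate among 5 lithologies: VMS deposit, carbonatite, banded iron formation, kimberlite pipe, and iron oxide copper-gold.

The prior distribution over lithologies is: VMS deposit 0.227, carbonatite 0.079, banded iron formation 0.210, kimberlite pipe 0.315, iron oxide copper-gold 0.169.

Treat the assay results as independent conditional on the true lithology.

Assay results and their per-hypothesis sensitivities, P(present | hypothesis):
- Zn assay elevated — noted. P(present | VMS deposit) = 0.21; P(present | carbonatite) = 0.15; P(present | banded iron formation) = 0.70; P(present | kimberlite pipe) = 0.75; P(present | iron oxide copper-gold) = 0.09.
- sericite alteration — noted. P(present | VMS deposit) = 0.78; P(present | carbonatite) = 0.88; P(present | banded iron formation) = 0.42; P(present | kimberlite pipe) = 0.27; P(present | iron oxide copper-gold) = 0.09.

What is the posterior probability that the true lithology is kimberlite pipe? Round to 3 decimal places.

Multiply each prior by the joint likelihood of the assay result pattern:
  VMS deposit: 0.227 × 0.21 × 0.78 = 0.037183
  carbonatite: 0.079 × 0.15 × 0.88 = 0.010428
  banded iron formation: 0.210 × 0.70 × 0.42 = 0.06174
  kimberlite pipe: 0.315 × 0.75 × 0.27 = 0.063788
  iron oxide copper-gold: 0.169 × 0.09 × 0.09 = 0.0013689
The unnormalized weights sum to 0.17451.
P(kimberlite pipe | evidence) = 0.063788 / 0.17451 ≈ 0.366.

0.366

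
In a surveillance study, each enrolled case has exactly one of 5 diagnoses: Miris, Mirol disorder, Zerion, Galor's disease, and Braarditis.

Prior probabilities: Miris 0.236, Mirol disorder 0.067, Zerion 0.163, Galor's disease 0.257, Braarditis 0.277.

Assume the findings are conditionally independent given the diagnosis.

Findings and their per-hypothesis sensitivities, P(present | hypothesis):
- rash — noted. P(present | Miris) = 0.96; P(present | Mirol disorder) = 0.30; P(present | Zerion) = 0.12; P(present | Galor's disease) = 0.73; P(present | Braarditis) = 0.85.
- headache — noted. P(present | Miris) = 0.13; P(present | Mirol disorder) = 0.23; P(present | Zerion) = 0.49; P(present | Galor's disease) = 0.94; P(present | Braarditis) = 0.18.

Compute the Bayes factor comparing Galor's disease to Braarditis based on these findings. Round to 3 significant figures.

4.48

Take the product of per-finding likelihoods under each hypothesis, then divide.
  Galor's disease: 0.73 × 0.94 = 0.6862
  Braarditis: 0.85 × 0.18 = 0.153
Bayes factor = 0.6862 / 0.153 ≈ 4.48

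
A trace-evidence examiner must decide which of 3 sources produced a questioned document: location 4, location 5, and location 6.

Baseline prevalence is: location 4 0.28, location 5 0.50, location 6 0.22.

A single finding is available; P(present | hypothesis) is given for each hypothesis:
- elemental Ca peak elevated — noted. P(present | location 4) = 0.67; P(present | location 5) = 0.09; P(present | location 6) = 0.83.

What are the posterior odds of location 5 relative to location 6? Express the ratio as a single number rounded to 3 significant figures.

0.246

The normalizing constant cancels in an odds ratio, so compute prior × likelihood for the two hypotheses only:
  location 5: 0.50 × 0.09 = 0.045
  location 6: 0.22 × 0.83 = 0.1826
Odds(location 5 : location 6) = 0.045 / 0.1826 ≈ 0.246.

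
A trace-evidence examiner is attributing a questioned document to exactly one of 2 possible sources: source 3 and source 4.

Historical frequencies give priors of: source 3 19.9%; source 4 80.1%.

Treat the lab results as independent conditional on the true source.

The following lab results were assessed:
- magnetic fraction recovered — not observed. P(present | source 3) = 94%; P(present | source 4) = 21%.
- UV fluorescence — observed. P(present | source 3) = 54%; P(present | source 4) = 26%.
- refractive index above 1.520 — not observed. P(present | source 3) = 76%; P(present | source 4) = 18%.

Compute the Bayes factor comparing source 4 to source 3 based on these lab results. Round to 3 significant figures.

21.7

Joint likelihood of the lab result pattern under each hypothesis (using 1 − P(present | H) for each absent lab result):
  source 4: (1 − 0.21) × 0.26 × (1 − 0.18) = 0.16843
  source 3: (1 − 0.94) × 0.54 × (1 − 0.76) = 0.007776
Bayes factor = 0.16843 / 0.007776 ≈ 21.7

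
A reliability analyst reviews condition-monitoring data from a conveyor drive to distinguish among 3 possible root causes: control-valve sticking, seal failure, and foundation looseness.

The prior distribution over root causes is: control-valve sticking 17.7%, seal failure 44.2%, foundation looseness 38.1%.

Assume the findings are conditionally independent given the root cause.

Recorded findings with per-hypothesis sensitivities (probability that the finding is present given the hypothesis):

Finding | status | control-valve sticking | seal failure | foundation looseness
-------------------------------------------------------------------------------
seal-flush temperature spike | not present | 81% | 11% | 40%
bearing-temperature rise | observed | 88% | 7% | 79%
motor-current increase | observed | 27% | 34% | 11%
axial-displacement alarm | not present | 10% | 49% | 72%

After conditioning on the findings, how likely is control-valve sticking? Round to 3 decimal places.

0.410

Multiply each prior by the joint likelihood of the evidence pattern (using 1 − P(present | H) for each absent finding):
  control-valve sticking: 0.177 × (1 − 0.81) × 0.88 × 0.27 × (1 − 0.10) = 0.0071914
  seal failure: 0.442 × (1 − 0.11) × 0.07 × 0.34 × (1 − 0.49) = 0.0047748
  foundation looseness: 0.381 × (1 − 0.40) × 0.79 × 0.11 × (1 − 0.72) = 0.0055623
Marginal likelihood of the evidence = 0.017529.
P(control-valve sticking | evidence) = 0.0071914 / 0.017529 ≈ 0.410.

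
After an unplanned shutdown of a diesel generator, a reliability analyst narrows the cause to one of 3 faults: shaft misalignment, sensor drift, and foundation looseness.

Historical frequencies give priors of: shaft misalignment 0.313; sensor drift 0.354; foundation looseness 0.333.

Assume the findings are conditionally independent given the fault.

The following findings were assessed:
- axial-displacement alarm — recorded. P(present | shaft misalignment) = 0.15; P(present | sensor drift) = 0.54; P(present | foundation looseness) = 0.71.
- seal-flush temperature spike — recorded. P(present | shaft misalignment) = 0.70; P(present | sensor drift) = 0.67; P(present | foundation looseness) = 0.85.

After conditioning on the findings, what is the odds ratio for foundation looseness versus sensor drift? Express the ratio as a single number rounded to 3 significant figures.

1.57

The normalizing constant cancels in an odds ratio, so compute prior × likelihood for the two hypotheses only:
  foundation looseness: 0.333 × 0.71 × 0.85 = 0.20097
  sensor drift: 0.354 × 0.54 × 0.67 = 0.12808
Posterior odds = 0.20097 / 0.12808 ≈ 1.57.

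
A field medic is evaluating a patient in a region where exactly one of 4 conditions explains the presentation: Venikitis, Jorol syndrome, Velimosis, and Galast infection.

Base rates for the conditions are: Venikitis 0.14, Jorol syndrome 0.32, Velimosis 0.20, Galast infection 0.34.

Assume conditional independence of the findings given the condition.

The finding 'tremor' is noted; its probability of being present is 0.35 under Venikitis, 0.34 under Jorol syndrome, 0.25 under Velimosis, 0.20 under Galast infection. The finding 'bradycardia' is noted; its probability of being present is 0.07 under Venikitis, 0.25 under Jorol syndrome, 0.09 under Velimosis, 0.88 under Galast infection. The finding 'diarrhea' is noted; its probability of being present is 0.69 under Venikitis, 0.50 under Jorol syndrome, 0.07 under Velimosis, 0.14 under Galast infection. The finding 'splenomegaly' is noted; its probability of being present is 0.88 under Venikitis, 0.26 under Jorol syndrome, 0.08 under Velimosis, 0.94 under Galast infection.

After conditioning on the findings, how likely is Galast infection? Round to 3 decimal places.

0.583

Multiply each prior by the joint likelihood of the evidence pattern:
  Venikitis: 0.14 × 0.35 × 0.07 × 0.69 × 0.88 = 0.0020827
  Jorol syndrome: 0.32 × 0.34 × 0.25 × 0.50 × 0.26 = 0.003536
  Velimosis: 0.20 × 0.25 × 0.09 × 0.07 × 0.08 = 2.52e-05
  Galast infection: 0.34 × 0.20 × 0.88 × 0.14 × 0.94 = 0.0078749
Marginal likelihood of the evidence = 0.013519.
P(Galast infection | evidence) = 0.0078749 / 0.013519 ≈ 0.583.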